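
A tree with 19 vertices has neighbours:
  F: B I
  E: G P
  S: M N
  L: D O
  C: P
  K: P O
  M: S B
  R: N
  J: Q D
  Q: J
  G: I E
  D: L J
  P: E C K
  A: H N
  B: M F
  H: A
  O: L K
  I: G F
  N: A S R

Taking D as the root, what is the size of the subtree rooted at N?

4

Descendants of N (including itself): N, R, A, H. That's 4.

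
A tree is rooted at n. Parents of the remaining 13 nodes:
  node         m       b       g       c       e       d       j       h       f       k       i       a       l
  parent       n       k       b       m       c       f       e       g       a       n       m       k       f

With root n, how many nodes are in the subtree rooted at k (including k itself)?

8

The subtree rooted at k contains: k, a, b, f, g, l, d, h — 8 nodes.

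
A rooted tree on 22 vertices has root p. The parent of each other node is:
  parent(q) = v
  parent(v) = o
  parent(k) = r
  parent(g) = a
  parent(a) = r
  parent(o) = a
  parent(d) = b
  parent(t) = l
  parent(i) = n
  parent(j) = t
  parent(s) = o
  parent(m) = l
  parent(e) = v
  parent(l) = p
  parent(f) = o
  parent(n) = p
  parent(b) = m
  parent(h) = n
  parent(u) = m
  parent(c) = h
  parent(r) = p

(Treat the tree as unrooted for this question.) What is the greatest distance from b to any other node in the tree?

8

A farthest node from b is q (e also at distance 8).
The path b–m–l–p–r–a–o–v–q has 8 edges.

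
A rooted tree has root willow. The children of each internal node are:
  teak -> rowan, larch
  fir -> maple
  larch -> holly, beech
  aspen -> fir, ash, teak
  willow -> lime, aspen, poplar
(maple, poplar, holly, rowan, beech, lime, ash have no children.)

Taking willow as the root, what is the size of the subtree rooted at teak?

5

The subtree rooted at teak contains: teak, larch, rowan, beech, holly — 5 nodes.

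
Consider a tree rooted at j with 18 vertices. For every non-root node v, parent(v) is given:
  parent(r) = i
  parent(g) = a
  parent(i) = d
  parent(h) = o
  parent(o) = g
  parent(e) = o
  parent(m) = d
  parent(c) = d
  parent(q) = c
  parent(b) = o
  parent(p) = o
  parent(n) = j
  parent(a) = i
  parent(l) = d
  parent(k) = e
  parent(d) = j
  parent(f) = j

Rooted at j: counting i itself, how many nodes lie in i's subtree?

10

Descendants of i (including itself): i, a, r, g, o, p, b, h, e, k. That's 10.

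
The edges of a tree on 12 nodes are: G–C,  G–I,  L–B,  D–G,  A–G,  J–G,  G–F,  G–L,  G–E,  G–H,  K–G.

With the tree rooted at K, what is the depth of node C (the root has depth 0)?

2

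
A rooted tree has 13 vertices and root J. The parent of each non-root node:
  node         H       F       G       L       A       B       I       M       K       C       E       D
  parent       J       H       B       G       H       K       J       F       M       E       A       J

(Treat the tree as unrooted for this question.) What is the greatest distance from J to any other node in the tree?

7

Distances from J peak at 7, attained at L.
J–H–F–M–K–B–G–L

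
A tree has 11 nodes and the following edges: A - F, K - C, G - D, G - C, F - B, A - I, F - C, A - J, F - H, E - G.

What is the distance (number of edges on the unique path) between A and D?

4

A - F - C - G - D: 4 edges.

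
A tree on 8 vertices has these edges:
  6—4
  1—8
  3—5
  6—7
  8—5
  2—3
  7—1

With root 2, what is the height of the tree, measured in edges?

4 sits deepest: 2–3–5–8–1–7–6–4 — 7 edges from the root.

7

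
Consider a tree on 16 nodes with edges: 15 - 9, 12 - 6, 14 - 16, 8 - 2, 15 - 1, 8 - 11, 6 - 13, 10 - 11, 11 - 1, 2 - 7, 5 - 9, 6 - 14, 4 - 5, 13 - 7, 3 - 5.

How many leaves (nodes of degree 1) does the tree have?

5

Exactly 5 nodes have a single neighbour: 3, 4, 10, 12, 16.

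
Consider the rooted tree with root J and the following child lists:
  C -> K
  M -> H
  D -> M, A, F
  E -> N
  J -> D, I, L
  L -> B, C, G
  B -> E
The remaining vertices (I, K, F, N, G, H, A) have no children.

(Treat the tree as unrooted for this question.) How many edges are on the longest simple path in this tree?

A longest path is N - E - B - L - J - D - M - H, with 7 edges.

7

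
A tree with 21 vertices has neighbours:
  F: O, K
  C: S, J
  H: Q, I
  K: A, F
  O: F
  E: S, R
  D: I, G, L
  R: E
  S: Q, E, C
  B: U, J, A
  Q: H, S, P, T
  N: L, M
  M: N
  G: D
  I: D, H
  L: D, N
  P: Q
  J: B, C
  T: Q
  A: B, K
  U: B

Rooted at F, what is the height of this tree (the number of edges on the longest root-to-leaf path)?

13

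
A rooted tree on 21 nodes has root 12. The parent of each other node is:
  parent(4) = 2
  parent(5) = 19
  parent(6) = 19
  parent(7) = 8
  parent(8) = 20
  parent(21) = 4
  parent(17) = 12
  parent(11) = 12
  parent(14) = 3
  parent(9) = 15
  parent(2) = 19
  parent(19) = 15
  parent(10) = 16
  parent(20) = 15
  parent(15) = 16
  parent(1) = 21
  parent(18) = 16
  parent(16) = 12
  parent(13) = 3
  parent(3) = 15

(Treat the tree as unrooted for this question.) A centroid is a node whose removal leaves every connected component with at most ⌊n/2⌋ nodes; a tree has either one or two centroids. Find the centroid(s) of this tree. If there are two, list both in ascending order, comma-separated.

Removing 15 splits the tree into components of sizes 7, 6, 3, 3, 1; the largest is 7 ≤ ⌊21/2⌋ = 10.
Every other node leaves some component of size > 10, so the centroid is unique.

15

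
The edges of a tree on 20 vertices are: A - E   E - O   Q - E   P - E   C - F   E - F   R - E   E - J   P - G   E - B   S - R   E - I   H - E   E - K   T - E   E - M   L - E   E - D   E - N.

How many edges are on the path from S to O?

3

S–R–E–O: 3 edges.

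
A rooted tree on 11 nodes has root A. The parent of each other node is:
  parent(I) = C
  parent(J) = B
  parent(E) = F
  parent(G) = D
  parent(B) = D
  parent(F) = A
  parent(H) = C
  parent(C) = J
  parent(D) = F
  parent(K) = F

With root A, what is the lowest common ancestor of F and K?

F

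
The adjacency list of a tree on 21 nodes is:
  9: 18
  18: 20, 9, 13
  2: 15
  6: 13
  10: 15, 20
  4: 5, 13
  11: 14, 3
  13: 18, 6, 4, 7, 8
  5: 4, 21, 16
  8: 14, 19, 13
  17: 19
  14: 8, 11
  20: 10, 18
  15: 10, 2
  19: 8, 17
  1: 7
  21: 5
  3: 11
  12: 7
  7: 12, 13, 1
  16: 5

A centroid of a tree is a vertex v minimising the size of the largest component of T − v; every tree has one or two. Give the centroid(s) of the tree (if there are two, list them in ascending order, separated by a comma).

13

If 13 is removed the pieces have sizes 6, 6, 4, 3, 1, all ≤ ⌊21/2⌋ = 10.
No neighbour of 13 does as well, so 13 is the unique centroid.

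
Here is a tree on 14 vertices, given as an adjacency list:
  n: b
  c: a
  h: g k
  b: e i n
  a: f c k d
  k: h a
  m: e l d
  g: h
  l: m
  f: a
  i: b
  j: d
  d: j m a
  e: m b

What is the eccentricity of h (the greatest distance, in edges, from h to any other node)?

Distances from h peak at 7, attained at i (n also at distance 7).
h – k – a – d – m – e – b – i

7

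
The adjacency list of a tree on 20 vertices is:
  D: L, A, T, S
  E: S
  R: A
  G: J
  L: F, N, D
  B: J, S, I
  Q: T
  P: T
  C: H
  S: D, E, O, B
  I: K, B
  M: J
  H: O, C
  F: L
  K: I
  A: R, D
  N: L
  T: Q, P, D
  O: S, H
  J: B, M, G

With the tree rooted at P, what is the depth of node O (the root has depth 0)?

4

P–T–D–S–O — 4 edges.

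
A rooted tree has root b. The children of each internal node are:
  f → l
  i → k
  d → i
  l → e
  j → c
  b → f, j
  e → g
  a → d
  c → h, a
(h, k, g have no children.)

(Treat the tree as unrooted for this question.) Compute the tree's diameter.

10

BFS from g reaches k last, at distance 10; BFS from k confirms no node is farther.
Path: g-e-l-f-b-j-c-a-d-i-k.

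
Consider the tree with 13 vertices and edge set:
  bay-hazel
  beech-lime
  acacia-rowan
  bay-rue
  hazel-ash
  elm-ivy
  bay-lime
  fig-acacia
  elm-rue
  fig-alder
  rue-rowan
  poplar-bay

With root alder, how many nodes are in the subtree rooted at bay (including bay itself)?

6

The subtree rooted at bay contains: bay, poplar, hazel, lime, ash, beech — 6 nodes.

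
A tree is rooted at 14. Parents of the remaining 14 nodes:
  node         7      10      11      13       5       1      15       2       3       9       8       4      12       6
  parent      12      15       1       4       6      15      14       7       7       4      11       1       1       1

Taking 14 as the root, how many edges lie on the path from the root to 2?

5

14 – 15 – 1 – 12 – 7 – 2 — 5 edges.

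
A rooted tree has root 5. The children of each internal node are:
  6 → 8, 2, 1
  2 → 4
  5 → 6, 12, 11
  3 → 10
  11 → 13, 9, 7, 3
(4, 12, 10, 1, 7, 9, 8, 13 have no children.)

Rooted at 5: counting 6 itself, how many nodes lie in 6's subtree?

The subtree rooted at 6 contains: 6, 2, 1, 8, 4 — 5 nodes.

5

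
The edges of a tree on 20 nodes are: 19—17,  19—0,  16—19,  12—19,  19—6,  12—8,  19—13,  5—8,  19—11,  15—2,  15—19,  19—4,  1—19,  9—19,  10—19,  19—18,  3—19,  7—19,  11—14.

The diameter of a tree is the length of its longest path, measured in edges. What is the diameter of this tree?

5

Starting from 5, a farthest node is 14 at distance 5.
One longest path: 5 - 8 - 12 - 19 - 11 - 14.
So the diameter is 5.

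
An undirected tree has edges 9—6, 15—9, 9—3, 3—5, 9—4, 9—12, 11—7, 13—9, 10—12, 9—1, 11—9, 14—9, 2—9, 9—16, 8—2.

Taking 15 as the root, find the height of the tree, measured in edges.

8 sits deepest: 15-9-2-8 — 3 edges from the root.

3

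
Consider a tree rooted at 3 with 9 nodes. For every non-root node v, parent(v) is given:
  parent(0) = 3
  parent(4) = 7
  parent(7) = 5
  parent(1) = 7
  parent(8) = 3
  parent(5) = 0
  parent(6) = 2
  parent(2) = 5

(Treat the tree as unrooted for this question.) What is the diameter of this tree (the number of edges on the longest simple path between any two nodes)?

5

A longest path is 8-3-0-5-7-1, with 5 edges.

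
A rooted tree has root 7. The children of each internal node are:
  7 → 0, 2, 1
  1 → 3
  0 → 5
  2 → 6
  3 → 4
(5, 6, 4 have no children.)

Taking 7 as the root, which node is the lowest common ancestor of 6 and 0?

7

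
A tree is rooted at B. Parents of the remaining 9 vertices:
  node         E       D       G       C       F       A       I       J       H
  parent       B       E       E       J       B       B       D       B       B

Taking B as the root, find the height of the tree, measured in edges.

I sits deepest: B–E–D–I — 3 edges from the root.

3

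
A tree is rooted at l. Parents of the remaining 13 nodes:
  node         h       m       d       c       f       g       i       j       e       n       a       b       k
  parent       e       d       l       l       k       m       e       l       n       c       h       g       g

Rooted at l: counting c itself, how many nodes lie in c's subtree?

The subtree rooted at c contains: c, n, e, h, i, a — 6 nodes.

6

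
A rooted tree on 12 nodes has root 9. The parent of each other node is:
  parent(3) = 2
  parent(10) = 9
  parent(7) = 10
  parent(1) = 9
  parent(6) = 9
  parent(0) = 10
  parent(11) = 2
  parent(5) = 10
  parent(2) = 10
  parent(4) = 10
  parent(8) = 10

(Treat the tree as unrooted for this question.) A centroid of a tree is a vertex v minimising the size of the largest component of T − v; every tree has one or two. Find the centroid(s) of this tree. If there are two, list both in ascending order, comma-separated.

10

Delete 10: the remaining components have sizes 3, 3, 1, 1, 1, 1, 1. Max 3 ≤ 6, so 10 is a centroid.
No neighbour of 10 does as well, so 10 is the unique centroid.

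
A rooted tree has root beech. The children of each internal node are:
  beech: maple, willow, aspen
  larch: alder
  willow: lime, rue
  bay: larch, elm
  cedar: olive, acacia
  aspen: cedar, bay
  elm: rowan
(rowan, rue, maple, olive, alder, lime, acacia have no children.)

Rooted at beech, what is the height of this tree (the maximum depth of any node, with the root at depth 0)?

4

rowan sits deepest: beech – aspen – bay – elm – rowan — 4 edges from the root.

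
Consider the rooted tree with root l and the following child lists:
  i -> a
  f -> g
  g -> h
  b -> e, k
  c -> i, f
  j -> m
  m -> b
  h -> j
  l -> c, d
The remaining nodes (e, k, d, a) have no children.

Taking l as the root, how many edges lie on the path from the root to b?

Path from l to b: l – c – f – g – h – j – m – b, which has 7 edges.

7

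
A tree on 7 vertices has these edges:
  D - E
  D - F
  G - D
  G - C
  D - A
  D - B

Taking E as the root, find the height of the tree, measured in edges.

3

C sits deepest: E–D–G–C — 3 edges from the root.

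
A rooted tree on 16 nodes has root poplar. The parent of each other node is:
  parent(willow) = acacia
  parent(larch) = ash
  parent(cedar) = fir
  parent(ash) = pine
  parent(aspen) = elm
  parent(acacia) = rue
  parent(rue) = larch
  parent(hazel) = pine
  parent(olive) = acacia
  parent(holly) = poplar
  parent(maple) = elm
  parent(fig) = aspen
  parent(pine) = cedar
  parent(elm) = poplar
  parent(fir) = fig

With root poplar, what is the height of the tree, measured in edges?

A deepest node is olive, reached by poplar – elm – aspen – fig – fir – cedar – pine – ash – larch – rue – acacia – olive.
That path has 11 edges, so the height is 11.

11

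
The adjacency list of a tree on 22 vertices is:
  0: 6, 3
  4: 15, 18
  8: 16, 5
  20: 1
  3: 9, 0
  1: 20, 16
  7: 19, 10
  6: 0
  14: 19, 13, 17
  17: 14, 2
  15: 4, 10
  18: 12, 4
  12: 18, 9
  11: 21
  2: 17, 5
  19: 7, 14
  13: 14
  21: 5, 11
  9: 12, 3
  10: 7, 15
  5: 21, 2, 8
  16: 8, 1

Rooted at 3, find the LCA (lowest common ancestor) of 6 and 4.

Ancestors of 6 (toward the root): 6, 0, 3.
Ancestors of 4: 4, 18, 12, 9, 3.
The deepest node appearing in both lists is 3.

3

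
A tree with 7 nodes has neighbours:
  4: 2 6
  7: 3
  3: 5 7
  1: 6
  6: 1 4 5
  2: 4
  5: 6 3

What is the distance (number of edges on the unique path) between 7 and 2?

5

Walking from 7: 7–3–5–6–4–2. Length 5.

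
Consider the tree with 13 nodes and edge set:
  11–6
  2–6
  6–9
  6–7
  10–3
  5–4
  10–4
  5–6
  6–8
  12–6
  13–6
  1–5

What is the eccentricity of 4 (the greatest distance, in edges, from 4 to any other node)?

The node farthest from 4 is 11 (9, 12, 7, 13, 2, 8 also at distance 3), via 4-5-6-11 — 3 edges.

3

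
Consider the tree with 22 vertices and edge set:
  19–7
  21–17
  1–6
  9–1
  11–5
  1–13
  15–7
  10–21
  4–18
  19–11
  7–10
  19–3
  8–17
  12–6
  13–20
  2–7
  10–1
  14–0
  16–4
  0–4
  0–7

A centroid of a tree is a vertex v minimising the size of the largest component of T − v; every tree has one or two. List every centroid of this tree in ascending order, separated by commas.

If 7 is removed the pieces have sizes 10, 5, 4, 1, 1, all ≤ ⌊22/2⌋ = 11.
No neighbour of 7 does as well, so 7 is the unique centroid.

7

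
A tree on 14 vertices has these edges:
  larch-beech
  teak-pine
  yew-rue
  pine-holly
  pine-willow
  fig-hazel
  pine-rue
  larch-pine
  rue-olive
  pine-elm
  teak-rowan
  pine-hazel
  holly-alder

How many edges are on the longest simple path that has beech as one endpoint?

4

The node farthest from beech is olive (alder, rowan, fig, yew also at distance 4), via beech – larch – pine – rue – olive — 4 edges.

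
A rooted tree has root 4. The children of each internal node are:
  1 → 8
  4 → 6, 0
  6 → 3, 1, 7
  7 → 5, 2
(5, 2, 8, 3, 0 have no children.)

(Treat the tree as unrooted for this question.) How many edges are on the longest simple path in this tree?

4

Starting from 0, a farthest node is 2 at distance 4.
One longest path: 0 - 4 - 6 - 7 - 2.
So the diameter is 4.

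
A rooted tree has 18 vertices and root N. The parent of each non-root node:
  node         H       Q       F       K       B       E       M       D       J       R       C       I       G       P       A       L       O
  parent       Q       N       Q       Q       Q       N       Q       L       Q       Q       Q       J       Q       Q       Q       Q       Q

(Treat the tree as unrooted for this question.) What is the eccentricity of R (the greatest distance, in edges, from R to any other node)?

3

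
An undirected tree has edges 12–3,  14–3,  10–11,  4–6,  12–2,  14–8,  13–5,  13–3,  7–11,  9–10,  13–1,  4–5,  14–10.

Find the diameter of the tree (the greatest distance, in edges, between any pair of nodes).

BFS from 6 reaches 7 last, at distance 8; BFS from 7 confirms no node is farther.
Path: 6–4–5–13–3–14–10–11–7.

8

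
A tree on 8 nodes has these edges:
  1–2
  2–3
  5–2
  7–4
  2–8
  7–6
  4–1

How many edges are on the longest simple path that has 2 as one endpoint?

A farthest node from 2 is 6.
The path 2-1-4-7-6 has 4 edges.

4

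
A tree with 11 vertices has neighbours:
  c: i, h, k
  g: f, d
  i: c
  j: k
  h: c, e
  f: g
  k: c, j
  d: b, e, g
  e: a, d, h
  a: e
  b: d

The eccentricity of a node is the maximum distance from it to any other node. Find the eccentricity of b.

A farthest node from b is j.
The path b–d–e–h–c–k–j has 6 edges.

6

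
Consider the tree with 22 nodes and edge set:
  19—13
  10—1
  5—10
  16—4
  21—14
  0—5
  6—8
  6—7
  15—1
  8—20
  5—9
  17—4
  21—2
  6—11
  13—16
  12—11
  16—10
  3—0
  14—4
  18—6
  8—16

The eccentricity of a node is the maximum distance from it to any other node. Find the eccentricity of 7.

7

Distances from 7 peak at 7, attained at 2 (3 also at distance 7).
7-6-8-16-4-14-21-2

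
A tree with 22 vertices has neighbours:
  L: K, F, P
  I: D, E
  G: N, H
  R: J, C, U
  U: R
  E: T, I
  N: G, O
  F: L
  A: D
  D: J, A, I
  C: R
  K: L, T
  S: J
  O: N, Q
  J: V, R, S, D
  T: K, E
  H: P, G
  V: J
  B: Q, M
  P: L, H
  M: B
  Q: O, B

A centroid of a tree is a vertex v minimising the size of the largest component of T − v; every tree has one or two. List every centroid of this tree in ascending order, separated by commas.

K, T

Delete T: the remaining components have sizes 11, 10. Max 11 ≤ 11, so T is a centroid.
Its neighbour K also leaves a largest component of size 11, so both are centroids.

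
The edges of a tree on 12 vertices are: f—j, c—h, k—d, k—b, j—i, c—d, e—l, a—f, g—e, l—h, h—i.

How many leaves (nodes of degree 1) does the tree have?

Degree-1 nodes: a, b, g — 3 of them.

3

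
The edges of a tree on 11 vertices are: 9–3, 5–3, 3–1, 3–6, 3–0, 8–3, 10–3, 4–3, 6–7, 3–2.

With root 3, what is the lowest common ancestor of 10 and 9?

10's ancestor chain is 10, 3 and 9's is 9, 3; they first meet at 3.

3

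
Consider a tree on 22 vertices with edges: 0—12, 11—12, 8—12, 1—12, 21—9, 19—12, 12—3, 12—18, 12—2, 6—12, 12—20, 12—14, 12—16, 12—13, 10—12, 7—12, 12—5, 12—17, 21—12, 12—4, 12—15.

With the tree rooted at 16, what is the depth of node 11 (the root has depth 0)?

16 – 12 – 11 — 2 edges.

2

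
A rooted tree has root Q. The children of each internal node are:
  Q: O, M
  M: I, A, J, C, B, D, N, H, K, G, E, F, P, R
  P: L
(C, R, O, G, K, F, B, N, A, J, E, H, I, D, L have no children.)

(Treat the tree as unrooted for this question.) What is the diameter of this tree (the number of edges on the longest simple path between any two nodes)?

4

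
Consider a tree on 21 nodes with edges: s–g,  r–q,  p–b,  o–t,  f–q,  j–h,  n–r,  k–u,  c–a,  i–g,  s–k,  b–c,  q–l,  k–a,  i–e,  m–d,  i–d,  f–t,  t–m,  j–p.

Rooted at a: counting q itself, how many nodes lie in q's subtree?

4

q's subtree: {q, r, l, n}, size 4.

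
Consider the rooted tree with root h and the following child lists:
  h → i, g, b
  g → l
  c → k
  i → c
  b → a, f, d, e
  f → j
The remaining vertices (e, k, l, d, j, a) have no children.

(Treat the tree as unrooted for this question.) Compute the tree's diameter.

BFS from k reaches j last, at distance 6; BFS from j confirms no node is farther.
Path: k – c – i – h – b – f – j.

6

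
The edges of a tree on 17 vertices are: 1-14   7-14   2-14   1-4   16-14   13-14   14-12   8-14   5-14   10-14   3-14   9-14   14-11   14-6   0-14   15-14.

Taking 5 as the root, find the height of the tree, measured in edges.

3

4 sits deepest: 5 → 14 → 1 → 4 — 3 edges from the root.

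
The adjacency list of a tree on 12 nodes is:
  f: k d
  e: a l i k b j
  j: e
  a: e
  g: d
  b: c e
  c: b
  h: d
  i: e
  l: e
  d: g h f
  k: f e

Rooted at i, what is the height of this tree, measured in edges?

5

A deepest node is h, reached by i-e-k-f-d-h.
That path has 5 edges, so the height is 5.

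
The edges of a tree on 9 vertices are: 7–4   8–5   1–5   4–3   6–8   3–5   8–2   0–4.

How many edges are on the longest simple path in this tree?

5

A longest path is 6 – 8 – 5 – 3 – 4 – 7, with 5 edges.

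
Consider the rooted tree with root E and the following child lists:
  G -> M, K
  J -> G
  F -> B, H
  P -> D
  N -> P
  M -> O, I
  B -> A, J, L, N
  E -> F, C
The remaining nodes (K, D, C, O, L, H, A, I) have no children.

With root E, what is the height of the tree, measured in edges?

6

The longest root-to-leaf path is E → F → B → J → G → M → I (6 edges).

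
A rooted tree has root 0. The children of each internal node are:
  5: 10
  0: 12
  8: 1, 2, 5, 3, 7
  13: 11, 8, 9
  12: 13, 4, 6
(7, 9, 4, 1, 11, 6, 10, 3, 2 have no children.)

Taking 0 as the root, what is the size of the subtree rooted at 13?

Descendants of 13 (including itself): 13, 8, 11, 9, 2, 7, 1, 5, 3, 10. That's 10.

10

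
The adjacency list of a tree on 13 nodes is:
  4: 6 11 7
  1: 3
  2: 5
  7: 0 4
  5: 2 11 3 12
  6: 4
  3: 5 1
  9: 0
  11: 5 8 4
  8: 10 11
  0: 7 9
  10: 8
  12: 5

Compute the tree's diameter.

7

Starting from 1, a farthest node is 9 at distance 7.
One longest path: 1 – 3 – 5 – 11 – 4 – 7 – 0 – 9.
So the diameter is 7.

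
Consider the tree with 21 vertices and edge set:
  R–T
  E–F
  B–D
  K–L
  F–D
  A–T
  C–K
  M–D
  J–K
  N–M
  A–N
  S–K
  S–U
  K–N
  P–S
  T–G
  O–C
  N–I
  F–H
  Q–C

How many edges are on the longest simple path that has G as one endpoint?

7

A farthest node from G is H (E also at distance 7).
The path G–T–A–N–M–D–F–H has 7 edges.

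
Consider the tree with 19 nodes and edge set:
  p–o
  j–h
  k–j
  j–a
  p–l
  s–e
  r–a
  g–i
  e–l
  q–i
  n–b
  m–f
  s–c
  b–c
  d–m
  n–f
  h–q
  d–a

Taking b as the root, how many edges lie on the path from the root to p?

5

b – c – s – e – l – p — 5 edges.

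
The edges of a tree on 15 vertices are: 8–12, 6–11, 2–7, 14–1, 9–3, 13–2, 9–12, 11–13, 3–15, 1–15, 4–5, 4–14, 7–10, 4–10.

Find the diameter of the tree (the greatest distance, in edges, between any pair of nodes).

13

A longest path is 6 - 11 - 13 - 2 - 7 - 10 - 4 - 14 - 1 - 15 - 3 - 9 - 12 - 8, with 13 edges.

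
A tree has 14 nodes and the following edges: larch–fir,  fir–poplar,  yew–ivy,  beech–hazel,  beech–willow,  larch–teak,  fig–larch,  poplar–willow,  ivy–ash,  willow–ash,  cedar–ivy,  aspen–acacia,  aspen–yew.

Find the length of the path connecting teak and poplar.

3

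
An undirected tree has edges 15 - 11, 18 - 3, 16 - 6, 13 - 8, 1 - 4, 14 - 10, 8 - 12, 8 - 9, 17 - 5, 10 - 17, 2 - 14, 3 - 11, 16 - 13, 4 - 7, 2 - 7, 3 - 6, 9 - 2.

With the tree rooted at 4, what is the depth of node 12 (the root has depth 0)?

5

Path from 4 to 12: 4 – 7 – 2 – 9 – 8 – 12, which has 5 edges.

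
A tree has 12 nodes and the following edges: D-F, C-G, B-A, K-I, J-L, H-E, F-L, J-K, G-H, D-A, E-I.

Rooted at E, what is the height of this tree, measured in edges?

B sits deepest: E → I → K → J → L → F → D → A → B — 8 edges from the root.

8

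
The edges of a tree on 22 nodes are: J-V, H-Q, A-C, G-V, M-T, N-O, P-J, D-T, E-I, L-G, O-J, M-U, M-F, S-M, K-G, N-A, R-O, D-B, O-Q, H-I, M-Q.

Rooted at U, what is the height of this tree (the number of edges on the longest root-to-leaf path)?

7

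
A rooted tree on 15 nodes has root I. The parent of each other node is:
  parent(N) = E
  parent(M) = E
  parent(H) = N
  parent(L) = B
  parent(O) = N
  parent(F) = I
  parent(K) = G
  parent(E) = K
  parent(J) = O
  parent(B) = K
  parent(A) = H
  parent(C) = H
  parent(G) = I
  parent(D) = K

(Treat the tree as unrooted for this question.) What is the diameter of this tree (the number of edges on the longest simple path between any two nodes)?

BFS from F reaches A last, at distance 7; BFS from A confirms no node is farther.
Path: F - I - G - K - E - N - H - A.

7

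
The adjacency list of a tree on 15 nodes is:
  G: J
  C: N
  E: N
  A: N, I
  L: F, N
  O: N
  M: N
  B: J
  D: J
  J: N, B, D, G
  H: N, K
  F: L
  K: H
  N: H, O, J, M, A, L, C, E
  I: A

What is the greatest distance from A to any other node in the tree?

3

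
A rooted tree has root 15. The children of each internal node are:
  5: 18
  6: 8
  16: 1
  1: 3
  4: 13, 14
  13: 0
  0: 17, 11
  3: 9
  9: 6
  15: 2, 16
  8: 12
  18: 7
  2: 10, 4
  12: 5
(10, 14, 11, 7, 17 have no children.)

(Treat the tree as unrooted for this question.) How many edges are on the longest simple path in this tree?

15

Starting from 7, a farthest node is 11 at distance 15.
One longest path: 7 - 18 - 5 - 12 - 8 - 6 - 9 - 3 - 1 - 16 - 15 - 2 - 4 - 13 - 0 - 11.
So the diameter is 15.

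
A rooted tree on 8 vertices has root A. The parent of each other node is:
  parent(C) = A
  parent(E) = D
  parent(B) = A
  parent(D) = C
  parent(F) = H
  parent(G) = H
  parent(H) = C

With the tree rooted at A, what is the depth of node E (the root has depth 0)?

Climbing from E to the root: E–D–C–A. That's 3 steps.

3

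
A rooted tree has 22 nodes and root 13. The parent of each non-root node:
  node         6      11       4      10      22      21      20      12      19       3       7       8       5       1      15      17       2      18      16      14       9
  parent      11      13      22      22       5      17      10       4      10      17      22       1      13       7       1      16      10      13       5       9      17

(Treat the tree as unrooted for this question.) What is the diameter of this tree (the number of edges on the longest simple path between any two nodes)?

8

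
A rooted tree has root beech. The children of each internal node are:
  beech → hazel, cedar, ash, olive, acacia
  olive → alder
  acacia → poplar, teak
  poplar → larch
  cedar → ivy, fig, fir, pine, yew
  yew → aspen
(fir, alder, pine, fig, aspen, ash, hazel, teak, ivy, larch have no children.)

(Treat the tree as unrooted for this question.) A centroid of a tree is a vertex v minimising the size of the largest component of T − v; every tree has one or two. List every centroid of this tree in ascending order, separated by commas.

Removing beech splits the tree into components of sizes 7, 4, 2, 1, 1; the largest is 7 ≤ ⌊16/2⌋ = 8.
Every other node leaves some component of size > 8, so the centroid is unique.

beech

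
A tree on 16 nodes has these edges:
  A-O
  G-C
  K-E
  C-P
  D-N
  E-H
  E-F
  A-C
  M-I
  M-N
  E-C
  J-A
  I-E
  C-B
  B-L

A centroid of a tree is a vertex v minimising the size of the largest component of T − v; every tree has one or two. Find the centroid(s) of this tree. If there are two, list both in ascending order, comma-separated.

Delete C: the remaining components have sizes 8, 3, 2, 1, 1. Max 8 ≤ 8, so C is a centroid.
E is adjacent to C and is also a centroid (the largest component after removing it is likewise 8).

C, E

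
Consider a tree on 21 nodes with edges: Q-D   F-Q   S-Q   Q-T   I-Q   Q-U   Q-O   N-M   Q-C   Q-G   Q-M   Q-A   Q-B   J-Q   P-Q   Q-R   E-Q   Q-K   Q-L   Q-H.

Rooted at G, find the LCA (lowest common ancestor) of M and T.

Q

M's ancestor chain is M, Q, G and T's is T, Q, G; they first meet at Q.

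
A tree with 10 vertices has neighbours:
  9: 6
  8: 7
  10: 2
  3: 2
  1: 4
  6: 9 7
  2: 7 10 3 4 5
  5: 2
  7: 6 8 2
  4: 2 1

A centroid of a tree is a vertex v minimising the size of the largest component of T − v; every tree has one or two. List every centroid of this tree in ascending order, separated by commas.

2

If 2 is removed the pieces have sizes 4, 2, 1, 1, 1, all ≤ ⌊10/2⌋ = 5.
Every other node leaves some component of size > 5, so the centroid is unique.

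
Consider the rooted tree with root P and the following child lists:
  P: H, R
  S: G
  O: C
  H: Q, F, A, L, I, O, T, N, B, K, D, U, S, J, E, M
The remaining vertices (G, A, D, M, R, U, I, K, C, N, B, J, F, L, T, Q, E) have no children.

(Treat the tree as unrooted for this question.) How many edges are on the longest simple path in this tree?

4

Starting from G, a farthest node is C at distance 4.
One longest path: G–S–H–O–C.
So the diameter is 4.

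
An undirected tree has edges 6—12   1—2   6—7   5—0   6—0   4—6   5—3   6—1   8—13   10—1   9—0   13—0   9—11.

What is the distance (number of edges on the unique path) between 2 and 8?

2–1–6–0–13–8: 5 edges.

5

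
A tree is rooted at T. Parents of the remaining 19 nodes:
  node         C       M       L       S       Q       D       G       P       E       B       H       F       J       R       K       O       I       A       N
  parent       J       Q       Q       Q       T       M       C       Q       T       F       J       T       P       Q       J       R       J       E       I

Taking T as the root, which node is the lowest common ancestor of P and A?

Path P→root: P Q T; path A→root: A E T.
First common node: T.

T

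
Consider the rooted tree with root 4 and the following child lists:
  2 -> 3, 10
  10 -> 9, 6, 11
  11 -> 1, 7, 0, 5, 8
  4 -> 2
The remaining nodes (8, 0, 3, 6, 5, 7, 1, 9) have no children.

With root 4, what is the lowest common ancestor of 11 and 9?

Path 11→root: 11 10 2 4; path 9→root: 9 10 2 4.
First common node: 10.

10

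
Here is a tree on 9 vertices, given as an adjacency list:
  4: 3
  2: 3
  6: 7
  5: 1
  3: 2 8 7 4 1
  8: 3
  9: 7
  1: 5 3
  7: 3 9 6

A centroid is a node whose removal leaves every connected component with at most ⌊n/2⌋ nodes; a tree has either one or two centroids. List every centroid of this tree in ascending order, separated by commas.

Removing 3 splits the tree into components of sizes 3, 2, 1, 1, 1; the largest is 3 ≤ ⌊9/2⌋ = 4.
No neighbour of 3 does as well, so 3 is the unique centroid.

3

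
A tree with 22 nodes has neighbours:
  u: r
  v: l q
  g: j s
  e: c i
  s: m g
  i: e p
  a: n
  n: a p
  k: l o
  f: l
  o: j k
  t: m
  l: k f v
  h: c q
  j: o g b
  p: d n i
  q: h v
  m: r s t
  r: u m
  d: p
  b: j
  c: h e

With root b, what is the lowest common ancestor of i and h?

h

Path i→root: i e c h q v l k o j b; path h→root: h q v l k o j b.
First common node: h.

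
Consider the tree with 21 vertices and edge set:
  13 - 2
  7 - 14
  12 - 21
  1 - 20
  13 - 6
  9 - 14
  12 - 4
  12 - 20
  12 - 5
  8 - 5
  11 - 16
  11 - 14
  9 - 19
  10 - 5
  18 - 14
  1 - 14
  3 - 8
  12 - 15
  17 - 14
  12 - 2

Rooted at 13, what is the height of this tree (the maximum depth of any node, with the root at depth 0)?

7

The longest root-to-leaf path is 13 – 2 – 12 – 20 – 1 – 14 – 9 – 19 (7 edges).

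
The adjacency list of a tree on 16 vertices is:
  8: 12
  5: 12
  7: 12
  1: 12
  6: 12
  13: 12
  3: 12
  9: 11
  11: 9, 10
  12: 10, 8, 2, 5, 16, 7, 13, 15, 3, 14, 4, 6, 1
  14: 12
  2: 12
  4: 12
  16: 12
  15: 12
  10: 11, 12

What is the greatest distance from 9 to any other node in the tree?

4

Distances from 9 peak at 4, attained at 14 (1, 4, 2, 8, 3, 5, 15, 6, 7, 13, 16 also at distance 4).
9-11-10-12-14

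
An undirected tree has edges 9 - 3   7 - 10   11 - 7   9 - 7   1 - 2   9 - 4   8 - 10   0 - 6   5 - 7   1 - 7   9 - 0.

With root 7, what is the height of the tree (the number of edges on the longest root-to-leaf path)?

3

The longest root-to-leaf path is 7–9–0–6 (3 edges).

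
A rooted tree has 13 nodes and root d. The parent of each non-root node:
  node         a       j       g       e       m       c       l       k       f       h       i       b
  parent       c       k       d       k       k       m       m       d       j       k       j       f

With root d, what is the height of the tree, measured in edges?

4

b sits deepest: d – k – j – f – b — 4 edges from the root.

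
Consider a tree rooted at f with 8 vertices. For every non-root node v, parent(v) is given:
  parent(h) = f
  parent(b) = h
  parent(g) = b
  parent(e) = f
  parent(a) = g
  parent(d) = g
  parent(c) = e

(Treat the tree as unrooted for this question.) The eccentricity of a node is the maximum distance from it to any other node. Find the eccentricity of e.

A farthest node from e is a (d also at distance 5).
The path e – f – h – b – g – a has 5 edges.

5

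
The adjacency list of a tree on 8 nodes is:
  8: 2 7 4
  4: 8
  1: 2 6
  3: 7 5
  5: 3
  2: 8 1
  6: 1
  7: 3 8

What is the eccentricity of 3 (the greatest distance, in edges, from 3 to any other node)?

5

A farthest node from 3 is 6.
The path 3-7-8-2-1-6 has 5 edges.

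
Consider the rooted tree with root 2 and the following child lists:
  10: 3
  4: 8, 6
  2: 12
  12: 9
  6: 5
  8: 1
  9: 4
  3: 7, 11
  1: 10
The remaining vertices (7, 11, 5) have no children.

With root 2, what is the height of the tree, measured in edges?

11 sits deepest: 2-12-9-4-8-1-10-3-11 — 8 edges from the root.

8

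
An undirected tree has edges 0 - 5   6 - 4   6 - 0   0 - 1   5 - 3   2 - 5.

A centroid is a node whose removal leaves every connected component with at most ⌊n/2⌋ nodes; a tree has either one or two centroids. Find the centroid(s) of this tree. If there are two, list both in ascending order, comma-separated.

If 0 is removed the pieces have sizes 3, 2, 1, all ≤ ⌊7/2⌋ = 3.
No neighbour of 0 does as well, so 0 is the unique centroid.

0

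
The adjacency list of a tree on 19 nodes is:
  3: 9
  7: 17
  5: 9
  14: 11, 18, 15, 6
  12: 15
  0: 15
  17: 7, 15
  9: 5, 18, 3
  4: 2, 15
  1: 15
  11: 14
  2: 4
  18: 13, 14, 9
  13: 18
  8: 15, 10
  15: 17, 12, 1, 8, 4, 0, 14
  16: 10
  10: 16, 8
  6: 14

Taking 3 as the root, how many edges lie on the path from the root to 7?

6

Climbing from 7 to the root: 7 – 17 – 15 – 14 – 18 – 9 – 3. That's 6 steps.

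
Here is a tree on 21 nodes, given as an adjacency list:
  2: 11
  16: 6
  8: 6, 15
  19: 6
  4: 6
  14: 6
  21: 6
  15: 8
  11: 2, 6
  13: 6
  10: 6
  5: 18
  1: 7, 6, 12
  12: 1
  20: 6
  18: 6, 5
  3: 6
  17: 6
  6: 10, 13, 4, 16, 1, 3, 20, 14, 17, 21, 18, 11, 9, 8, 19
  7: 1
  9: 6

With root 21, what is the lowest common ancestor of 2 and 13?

6

Ancestors of 2 (toward the root): 2, 11, 6, 21.
Ancestors of 13: 13, 6, 21.
The deepest node appearing in both lists is 6.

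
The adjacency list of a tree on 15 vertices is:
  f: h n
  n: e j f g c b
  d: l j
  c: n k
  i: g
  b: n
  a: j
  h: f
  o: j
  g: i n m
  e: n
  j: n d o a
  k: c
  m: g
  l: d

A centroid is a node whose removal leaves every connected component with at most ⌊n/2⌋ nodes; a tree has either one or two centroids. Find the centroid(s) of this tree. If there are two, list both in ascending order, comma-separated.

n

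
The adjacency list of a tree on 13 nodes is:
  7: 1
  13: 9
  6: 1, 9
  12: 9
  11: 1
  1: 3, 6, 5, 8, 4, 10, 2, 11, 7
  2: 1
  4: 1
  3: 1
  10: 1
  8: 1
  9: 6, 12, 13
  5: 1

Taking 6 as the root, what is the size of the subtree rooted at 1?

Descendants of 1 (including itself): 1, 4, 3, 11, 8, 10, 2, 7, 5. That's 9.

9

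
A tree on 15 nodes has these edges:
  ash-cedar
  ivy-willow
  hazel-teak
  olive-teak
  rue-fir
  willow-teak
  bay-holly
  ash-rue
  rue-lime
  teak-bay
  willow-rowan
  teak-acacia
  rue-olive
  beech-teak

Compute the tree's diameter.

BFS from cedar reaches holly last, at distance 6; BFS from holly confirms no node is farther.
Path: cedar - ash - rue - olive - teak - bay - holly.

6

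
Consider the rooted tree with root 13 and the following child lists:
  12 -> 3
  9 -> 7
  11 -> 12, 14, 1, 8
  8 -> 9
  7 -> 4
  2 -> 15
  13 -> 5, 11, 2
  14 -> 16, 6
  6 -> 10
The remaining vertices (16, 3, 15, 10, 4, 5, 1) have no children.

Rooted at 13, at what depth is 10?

4

Climbing from 10 to the root: 10 → 6 → 14 → 11 → 13. That's 4 steps.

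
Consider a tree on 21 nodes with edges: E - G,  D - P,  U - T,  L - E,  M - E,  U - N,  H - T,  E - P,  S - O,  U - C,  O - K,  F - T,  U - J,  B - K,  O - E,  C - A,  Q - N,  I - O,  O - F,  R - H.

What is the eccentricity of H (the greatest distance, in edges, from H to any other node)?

6

The node farthest from H is D, via H – T – F – O – E – P – D — 6 edges.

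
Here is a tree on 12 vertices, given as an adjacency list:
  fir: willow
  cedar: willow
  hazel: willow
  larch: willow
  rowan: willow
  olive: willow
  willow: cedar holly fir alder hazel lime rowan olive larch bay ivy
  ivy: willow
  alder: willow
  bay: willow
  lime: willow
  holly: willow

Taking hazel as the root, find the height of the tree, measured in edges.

The longest root-to-leaf path is hazel → willow → rowan (2 edges).

2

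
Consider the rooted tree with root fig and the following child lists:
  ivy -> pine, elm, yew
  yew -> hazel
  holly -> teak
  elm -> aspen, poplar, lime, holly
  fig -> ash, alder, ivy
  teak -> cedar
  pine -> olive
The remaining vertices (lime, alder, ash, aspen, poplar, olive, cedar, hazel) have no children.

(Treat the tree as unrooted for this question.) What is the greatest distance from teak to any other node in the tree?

The node farthest from teak is ash (olive, alder, hazel also at distance 5), via teak-holly-elm-ivy-fig-ash — 5 edges.

5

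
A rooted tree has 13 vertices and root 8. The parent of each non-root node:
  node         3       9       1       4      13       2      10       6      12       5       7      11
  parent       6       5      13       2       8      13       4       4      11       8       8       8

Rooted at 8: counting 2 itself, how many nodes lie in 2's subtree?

5

2's subtree: {2, 4, 10, 6, 3}, size 5.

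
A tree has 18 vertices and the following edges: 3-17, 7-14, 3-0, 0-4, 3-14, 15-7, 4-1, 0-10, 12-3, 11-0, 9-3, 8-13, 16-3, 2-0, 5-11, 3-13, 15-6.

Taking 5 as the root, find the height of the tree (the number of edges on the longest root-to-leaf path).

6 sits deepest: 5 → 11 → 0 → 3 → 14 → 7 → 15 → 6 — 7 edges from the root.

7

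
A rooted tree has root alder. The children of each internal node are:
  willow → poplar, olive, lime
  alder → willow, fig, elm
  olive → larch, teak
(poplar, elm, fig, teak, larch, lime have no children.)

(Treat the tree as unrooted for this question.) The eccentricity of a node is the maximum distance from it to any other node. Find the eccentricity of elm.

Distances from elm peak at 4, attained at larch (teak also at distance 4).
elm-alder-willow-olive-larch

4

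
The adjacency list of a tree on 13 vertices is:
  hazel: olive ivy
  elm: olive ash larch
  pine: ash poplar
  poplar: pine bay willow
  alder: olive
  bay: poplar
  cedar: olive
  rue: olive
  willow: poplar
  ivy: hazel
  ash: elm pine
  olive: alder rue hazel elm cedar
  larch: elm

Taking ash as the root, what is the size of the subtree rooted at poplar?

Descendants of poplar (including itself): poplar, bay, willow. That's 3.

3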